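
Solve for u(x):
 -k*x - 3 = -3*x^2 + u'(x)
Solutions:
 u(x) = C1 - k*x^2/2 + x^3 - 3*x


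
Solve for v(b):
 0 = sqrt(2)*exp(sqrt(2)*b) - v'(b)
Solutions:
 v(b) = C1 + exp(sqrt(2)*b)


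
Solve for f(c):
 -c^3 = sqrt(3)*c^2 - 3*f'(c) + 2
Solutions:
 f(c) = C1 + c^4/12 + sqrt(3)*c^3/9 + 2*c/3


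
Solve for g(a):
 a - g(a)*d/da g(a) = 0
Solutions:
 g(a) = -sqrt(C1 + a^2)
 g(a) = sqrt(C1 + a^2)


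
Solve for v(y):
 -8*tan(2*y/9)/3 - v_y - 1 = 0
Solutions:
 v(y) = C1 - y + 12*log(cos(2*y/9))


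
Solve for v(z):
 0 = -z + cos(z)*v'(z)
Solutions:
 v(z) = C1 + Integral(z/cos(z), z)


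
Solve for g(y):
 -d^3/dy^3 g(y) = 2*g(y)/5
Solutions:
 g(y) = C3*exp(-2^(1/3)*5^(2/3)*y/5) + (C1*sin(2^(1/3)*sqrt(3)*5^(2/3)*y/10) + C2*cos(2^(1/3)*sqrt(3)*5^(2/3)*y/10))*exp(2^(1/3)*5^(2/3)*y/10)


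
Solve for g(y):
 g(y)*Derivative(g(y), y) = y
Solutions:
 g(y) = -sqrt(C1 + y^2)
 g(y) = sqrt(C1 + y^2)


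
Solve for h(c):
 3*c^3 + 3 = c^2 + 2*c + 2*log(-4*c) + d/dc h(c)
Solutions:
 h(c) = C1 + 3*c^4/4 - c^3/3 - c^2 - 2*c*log(-c) + c*(5 - 4*log(2))


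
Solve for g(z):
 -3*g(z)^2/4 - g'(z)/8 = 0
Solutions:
 g(z) = 1/(C1 + 6*z)


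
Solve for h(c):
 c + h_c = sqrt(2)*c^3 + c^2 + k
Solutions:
 h(c) = C1 + sqrt(2)*c^4/4 + c^3/3 - c^2/2 + c*k


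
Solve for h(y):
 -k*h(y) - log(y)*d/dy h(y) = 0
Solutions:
 h(y) = C1*exp(-k*li(y))


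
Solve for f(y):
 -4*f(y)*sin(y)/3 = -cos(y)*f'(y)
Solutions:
 f(y) = C1/cos(y)^(4/3)


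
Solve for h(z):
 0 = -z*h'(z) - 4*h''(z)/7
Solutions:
 h(z) = C1 + C2*erf(sqrt(14)*z/4)


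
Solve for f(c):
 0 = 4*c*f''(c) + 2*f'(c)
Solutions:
 f(c) = C1 + C2*sqrt(c)


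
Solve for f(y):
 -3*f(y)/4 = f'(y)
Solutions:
 f(y) = C1*exp(-3*y/4)


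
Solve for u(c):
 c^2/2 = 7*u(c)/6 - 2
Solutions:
 u(c) = 3*c^2/7 + 12/7


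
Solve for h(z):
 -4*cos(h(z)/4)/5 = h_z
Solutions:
 4*z/5 - 2*log(sin(h(z)/4) - 1) + 2*log(sin(h(z)/4) + 1) = C1


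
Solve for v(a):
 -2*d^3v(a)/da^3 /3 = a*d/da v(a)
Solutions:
 v(a) = C1 + Integral(C2*airyai(-2^(2/3)*3^(1/3)*a/2) + C3*airybi(-2^(2/3)*3^(1/3)*a/2), a)


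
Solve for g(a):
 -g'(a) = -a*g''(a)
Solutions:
 g(a) = C1 + C2*a^2


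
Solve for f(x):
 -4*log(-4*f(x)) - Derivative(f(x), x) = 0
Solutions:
 Integral(1/(log(-_y) + 2*log(2)), (_y, f(x)))/4 = C1 - x


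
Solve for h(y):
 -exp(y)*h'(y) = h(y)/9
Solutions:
 h(y) = C1*exp(exp(-y)/9)


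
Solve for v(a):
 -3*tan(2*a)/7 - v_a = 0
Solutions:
 v(a) = C1 + 3*log(cos(2*a))/14


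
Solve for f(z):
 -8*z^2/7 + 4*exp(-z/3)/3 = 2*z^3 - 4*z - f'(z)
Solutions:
 f(z) = C1 + z^4/2 + 8*z^3/21 - 2*z^2 + 4*exp(-z/3)


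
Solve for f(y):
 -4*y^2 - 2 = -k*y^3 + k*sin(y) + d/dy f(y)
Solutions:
 f(y) = C1 + k*y^4/4 + k*cos(y) - 4*y^3/3 - 2*y


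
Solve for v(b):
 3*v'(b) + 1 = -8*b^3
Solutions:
 v(b) = C1 - 2*b^4/3 - b/3


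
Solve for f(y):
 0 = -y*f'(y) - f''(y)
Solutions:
 f(y) = C1 + C2*erf(sqrt(2)*y/2)


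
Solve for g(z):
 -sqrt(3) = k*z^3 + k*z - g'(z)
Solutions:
 g(z) = C1 + k*z^4/4 + k*z^2/2 + sqrt(3)*z


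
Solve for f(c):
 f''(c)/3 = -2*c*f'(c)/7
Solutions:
 f(c) = C1 + C2*erf(sqrt(21)*c/7)


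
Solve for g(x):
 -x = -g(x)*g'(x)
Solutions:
 g(x) = -sqrt(C1 + x^2)
 g(x) = sqrt(C1 + x^2)


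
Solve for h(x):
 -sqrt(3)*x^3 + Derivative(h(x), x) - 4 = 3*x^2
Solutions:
 h(x) = C1 + sqrt(3)*x^4/4 + x^3 + 4*x


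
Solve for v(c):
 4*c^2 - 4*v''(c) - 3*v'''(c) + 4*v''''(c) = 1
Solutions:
 v(c) = C1 + C2*c + C3*exp(c*(3 - sqrt(73))/8) + C4*exp(c*(3 + sqrt(73))/8) + c^4/12 - c^3/4 + 23*c^2/16


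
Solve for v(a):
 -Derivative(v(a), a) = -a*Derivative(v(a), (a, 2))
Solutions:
 v(a) = C1 + C2*a^2


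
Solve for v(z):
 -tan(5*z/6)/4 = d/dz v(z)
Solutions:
 v(z) = C1 + 3*log(cos(5*z/6))/10


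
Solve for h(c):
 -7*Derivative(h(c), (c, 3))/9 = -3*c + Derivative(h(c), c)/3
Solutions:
 h(c) = C1 + C2*sin(sqrt(21)*c/7) + C3*cos(sqrt(21)*c/7) + 9*c^2/2


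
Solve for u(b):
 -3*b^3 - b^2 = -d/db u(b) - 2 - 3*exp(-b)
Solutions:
 u(b) = C1 + 3*b^4/4 + b^3/3 - 2*b + 3*exp(-b)


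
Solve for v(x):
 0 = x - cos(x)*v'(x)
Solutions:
 v(x) = C1 + Integral(x/cos(x), x)


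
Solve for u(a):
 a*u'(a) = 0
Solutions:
 u(a) = C1


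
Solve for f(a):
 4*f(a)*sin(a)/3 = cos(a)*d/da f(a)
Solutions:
 f(a) = C1/cos(a)^(4/3)


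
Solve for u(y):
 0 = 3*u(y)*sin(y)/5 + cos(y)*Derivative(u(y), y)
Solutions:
 u(y) = C1*cos(y)^(3/5)


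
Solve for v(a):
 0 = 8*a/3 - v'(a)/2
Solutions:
 v(a) = C1 + 8*a^2/3


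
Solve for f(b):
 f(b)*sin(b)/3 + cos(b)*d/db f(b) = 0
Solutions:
 f(b) = C1*cos(b)^(1/3)


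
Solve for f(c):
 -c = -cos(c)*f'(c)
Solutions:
 f(c) = C1 + Integral(c/cos(c), c)


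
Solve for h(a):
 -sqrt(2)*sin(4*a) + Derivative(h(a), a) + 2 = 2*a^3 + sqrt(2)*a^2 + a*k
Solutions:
 h(a) = C1 + a^4/2 + sqrt(2)*a^3/3 + a^2*k/2 - 2*a - sqrt(2)*cos(4*a)/4


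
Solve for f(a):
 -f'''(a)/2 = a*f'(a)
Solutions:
 f(a) = C1 + Integral(C2*airyai(-2^(1/3)*a) + C3*airybi(-2^(1/3)*a), a)


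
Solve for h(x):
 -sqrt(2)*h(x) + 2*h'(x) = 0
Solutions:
 h(x) = C1*exp(sqrt(2)*x/2)


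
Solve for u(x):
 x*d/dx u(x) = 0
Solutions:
 u(x) = C1


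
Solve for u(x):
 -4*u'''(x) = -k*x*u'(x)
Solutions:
 u(x) = C1 + Integral(C2*airyai(2^(1/3)*k^(1/3)*x/2) + C3*airybi(2^(1/3)*k^(1/3)*x/2), x)


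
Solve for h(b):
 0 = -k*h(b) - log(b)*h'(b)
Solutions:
 h(b) = C1*exp(-k*li(b))


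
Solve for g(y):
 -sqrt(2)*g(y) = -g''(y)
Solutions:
 g(y) = C1*exp(-2^(1/4)*y) + C2*exp(2^(1/4)*y)


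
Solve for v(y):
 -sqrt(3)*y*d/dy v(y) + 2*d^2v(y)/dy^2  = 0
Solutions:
 v(y) = C1 + C2*erfi(3^(1/4)*y/2)


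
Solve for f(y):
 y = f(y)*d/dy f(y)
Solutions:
 f(y) = -sqrt(C1 + y^2)
 f(y) = sqrt(C1 + y^2)


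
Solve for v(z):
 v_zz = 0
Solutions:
 v(z) = C1 + C2*z


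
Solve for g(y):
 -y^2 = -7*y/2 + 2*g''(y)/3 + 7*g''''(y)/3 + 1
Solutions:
 g(y) = C1 + C2*y + C3*sin(sqrt(14)*y/7) + C4*cos(sqrt(14)*y/7) - y^4/8 + 7*y^3/8 + 9*y^2/2


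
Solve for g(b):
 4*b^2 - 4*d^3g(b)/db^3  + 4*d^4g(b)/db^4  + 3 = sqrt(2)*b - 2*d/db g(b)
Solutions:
 g(b) = C1 + C2*exp(b*(2*2^(2/3)/(3*sqrt(57) + 23)^(1/3) + 4 + 2^(1/3)*(3*sqrt(57) + 23)^(1/3))/12)*sin(2^(1/3)*sqrt(3)*b*(-(3*sqrt(57) + 23)^(1/3) + 2*2^(1/3)/(3*sqrt(57) + 23)^(1/3))/12) + C3*exp(b*(2*2^(2/3)/(3*sqrt(57) + 23)^(1/3) + 4 + 2^(1/3)*(3*sqrt(57) + 23)^(1/3))/12)*cos(2^(1/3)*sqrt(3)*b*(-(3*sqrt(57) + 23)^(1/3) + 2*2^(1/3)/(3*sqrt(57) + 23)^(1/3))/12) + C4*exp(b*(-2^(1/3)*(3*sqrt(57) + 23)^(1/3) - 2*2^(2/3)/(3*sqrt(57) + 23)^(1/3) + 2)/6) - 2*b^3/3 + sqrt(2)*b^2/4 - 19*b/2


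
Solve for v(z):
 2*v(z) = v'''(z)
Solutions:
 v(z) = C3*exp(2^(1/3)*z) + (C1*sin(2^(1/3)*sqrt(3)*z/2) + C2*cos(2^(1/3)*sqrt(3)*z/2))*exp(-2^(1/3)*z/2)


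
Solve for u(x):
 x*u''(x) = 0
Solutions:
 u(x) = C1 + C2*x


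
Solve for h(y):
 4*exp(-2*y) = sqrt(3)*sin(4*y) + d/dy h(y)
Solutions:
 h(y) = C1 + sqrt(3)*cos(4*y)/4 - 2*exp(-2*y)


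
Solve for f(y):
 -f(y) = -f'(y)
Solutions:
 f(y) = C1*exp(y)


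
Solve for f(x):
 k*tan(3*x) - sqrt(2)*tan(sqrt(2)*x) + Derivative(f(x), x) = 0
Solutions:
 f(x) = C1 + k*log(cos(3*x))/3 - log(cos(sqrt(2)*x))


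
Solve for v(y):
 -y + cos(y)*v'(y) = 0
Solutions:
 v(y) = C1 + Integral(y/cos(y), y)


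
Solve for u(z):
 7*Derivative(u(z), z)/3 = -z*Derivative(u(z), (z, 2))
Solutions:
 u(z) = C1 + C2/z^(4/3)


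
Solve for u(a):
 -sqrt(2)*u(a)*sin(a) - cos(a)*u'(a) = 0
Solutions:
 u(a) = C1*cos(a)^(sqrt(2))


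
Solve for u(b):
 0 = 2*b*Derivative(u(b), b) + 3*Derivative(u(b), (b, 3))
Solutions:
 u(b) = C1 + Integral(C2*airyai(-2^(1/3)*3^(2/3)*b/3) + C3*airybi(-2^(1/3)*3^(2/3)*b/3), b)


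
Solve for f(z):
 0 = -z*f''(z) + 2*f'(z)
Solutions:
 f(z) = C1 + C2*z^3


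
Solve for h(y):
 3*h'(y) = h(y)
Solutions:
 h(y) = C1*exp(y/3)


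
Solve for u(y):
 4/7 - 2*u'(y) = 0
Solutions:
 u(y) = C1 + 2*y/7


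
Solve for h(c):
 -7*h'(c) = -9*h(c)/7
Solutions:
 h(c) = C1*exp(9*c/49)


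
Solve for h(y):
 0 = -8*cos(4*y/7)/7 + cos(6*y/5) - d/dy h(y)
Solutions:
 h(y) = C1 - 2*sin(4*y/7) + 5*sin(6*y/5)/6


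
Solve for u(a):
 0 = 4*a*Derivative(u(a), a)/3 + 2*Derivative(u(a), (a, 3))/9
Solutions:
 u(a) = C1 + Integral(C2*airyai(-6^(1/3)*a) + C3*airybi(-6^(1/3)*a), a)


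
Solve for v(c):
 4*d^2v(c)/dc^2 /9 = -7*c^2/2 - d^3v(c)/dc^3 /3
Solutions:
 v(c) = C1 + C2*c + C3*exp(-4*c/3) - 21*c^4/32 + 63*c^3/32 - 567*c^2/128


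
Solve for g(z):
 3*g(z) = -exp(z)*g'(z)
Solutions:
 g(z) = C1*exp(3*exp(-z))


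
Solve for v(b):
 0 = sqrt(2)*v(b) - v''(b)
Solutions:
 v(b) = C1*exp(-2^(1/4)*b) + C2*exp(2^(1/4)*b)


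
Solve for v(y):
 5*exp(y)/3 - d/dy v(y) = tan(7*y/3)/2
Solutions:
 v(y) = C1 + 5*exp(y)/3 + 3*log(cos(7*y/3))/14


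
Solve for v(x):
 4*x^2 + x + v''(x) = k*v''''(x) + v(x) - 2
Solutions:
 v(x) = C1*exp(-sqrt(2)*x*sqrt((1 - sqrt(1 - 4*k))/k)/2) + C2*exp(sqrt(2)*x*sqrt((1 - sqrt(1 - 4*k))/k)/2) + C3*exp(-sqrt(2)*x*sqrt((sqrt(1 - 4*k) + 1)/k)/2) + C4*exp(sqrt(2)*x*sqrt((sqrt(1 - 4*k) + 1)/k)/2) + 4*x^2 + x + 10


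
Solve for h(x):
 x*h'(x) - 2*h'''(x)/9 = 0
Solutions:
 h(x) = C1 + Integral(C2*airyai(6^(2/3)*x/2) + C3*airybi(6^(2/3)*x/2), x)


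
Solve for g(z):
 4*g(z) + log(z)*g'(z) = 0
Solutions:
 g(z) = C1*exp(-4*li(z))


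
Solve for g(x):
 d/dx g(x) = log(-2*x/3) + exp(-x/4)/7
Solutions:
 g(x) = C1 + x*log(-x) + x*(-log(3) - 1 + log(2)) - 4*exp(-x/4)/7


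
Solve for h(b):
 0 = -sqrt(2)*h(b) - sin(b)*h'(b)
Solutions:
 h(b) = C1*(cos(b) + 1)^(sqrt(2)/2)/(cos(b) - 1)^(sqrt(2)/2)


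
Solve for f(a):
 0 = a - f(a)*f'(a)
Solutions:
 f(a) = -sqrt(C1 + a^2)
 f(a) = sqrt(C1 + a^2)


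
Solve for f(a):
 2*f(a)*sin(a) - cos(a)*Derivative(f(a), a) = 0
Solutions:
 f(a) = C1/cos(a)^2


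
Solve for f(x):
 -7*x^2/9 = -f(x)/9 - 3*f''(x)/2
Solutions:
 f(x) = C1*sin(sqrt(6)*x/9) + C2*cos(sqrt(6)*x/9) + 7*x^2 - 189


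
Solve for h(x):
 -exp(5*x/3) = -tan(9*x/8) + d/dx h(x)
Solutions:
 h(x) = C1 - 3*exp(5*x/3)/5 - 8*log(cos(9*x/8))/9


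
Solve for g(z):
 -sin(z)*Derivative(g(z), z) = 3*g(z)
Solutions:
 g(z) = C1*(cos(z) + 1)^(3/2)/(cos(z) - 1)^(3/2)


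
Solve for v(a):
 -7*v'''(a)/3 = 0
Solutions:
 v(a) = C1 + C2*a + C3*a^2


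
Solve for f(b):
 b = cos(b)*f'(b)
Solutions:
 f(b) = C1 + Integral(b/cos(b), b)


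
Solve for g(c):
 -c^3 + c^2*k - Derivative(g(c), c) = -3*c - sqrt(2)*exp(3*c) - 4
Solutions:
 g(c) = C1 - c^4/4 + c^3*k/3 + 3*c^2/2 + 4*c + sqrt(2)*exp(3*c)/3


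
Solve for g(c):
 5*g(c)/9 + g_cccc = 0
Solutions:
 g(c) = (C1*sin(5^(1/4)*sqrt(6)*c/6) + C2*cos(5^(1/4)*sqrt(6)*c/6))*exp(-5^(1/4)*sqrt(6)*c/6) + (C3*sin(5^(1/4)*sqrt(6)*c/6) + C4*cos(5^(1/4)*sqrt(6)*c/6))*exp(5^(1/4)*sqrt(6)*c/6)


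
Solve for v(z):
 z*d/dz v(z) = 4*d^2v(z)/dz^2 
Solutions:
 v(z) = C1 + C2*erfi(sqrt(2)*z/4)


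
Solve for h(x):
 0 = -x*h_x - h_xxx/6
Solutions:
 h(x) = C1 + Integral(C2*airyai(-6^(1/3)*x) + C3*airybi(-6^(1/3)*x), x)


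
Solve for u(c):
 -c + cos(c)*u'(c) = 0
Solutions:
 u(c) = C1 + Integral(c/cos(c), c)


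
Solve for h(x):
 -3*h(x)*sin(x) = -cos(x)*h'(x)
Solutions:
 h(x) = C1/cos(x)^3


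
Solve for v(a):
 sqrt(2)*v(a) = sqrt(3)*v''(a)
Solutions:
 v(a) = C1*exp(-2^(1/4)*3^(3/4)*a/3) + C2*exp(2^(1/4)*3^(3/4)*a/3)


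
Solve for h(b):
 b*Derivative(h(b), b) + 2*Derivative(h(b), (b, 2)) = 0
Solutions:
 h(b) = C1 + C2*erf(b/2)


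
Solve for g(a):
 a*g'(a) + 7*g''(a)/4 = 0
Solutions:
 g(a) = C1 + C2*erf(sqrt(14)*a/7)


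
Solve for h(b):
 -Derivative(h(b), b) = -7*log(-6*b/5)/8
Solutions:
 h(b) = C1 + 7*b*log(-b)/8 + 7*b*(-log(5) - 1 + log(6))/8


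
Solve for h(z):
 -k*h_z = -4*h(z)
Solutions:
 h(z) = C1*exp(4*z/k)


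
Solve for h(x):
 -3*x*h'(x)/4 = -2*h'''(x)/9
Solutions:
 h(x) = C1 + Integral(C2*airyai(3*x/2) + C3*airybi(3*x/2), x)


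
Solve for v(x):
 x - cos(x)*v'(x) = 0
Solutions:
 v(x) = C1 + Integral(x/cos(x), x)


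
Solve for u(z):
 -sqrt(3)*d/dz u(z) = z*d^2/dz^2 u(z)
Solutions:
 u(z) = C1 + C2*z^(1 - sqrt(3))


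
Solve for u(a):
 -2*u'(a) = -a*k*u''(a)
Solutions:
 u(a) = C1 + a^(((re(k) + 2)*re(k) + im(k)^2)/(re(k)^2 + im(k)^2))*(C2*sin(2*log(a)*Abs(im(k))/(re(k)^2 + im(k)^2)) + C3*cos(2*log(a)*im(k)/(re(k)^2 + im(k)^2)))


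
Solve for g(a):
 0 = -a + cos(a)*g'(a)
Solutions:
 g(a) = C1 + Integral(a/cos(a), a)


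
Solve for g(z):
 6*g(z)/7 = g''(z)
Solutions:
 g(z) = C1*exp(-sqrt(42)*z/7) + C2*exp(sqrt(42)*z/7)


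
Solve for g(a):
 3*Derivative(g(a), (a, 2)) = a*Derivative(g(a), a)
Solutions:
 g(a) = C1 + C2*erfi(sqrt(6)*a/6)


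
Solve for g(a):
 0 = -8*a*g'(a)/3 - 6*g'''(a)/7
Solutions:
 g(a) = C1 + Integral(C2*airyai(-84^(1/3)*a/3) + C3*airybi(-84^(1/3)*a/3), a)


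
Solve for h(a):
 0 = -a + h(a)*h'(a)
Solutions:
 h(a) = -sqrt(C1 + a^2)
 h(a) = sqrt(C1 + a^2)


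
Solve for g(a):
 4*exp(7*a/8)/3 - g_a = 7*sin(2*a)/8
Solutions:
 g(a) = C1 + 32*exp(7*a/8)/21 + 7*cos(2*a)/16


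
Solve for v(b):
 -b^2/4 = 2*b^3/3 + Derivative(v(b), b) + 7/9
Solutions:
 v(b) = C1 - b^4/6 - b^3/12 - 7*b/9


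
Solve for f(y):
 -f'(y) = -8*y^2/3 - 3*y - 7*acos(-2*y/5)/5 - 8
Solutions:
 f(y) = C1 + 8*y^3/9 + 3*y^2/2 + 7*y*acos(-2*y/5)/5 + 8*y + 7*sqrt(25 - 4*y^2)/10


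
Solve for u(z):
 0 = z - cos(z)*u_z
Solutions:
 u(z) = C1 + Integral(z/cos(z), z)


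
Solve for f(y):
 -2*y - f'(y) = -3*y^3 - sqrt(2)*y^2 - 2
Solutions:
 f(y) = C1 + 3*y^4/4 + sqrt(2)*y^3/3 - y^2 + 2*y


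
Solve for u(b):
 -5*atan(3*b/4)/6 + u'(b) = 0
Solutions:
 u(b) = C1 + 5*b*atan(3*b/4)/6 - 5*log(9*b^2 + 16)/9


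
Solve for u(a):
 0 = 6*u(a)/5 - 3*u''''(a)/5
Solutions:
 u(a) = C1*exp(-2^(1/4)*a) + C2*exp(2^(1/4)*a) + C3*sin(2^(1/4)*a) + C4*cos(2^(1/4)*a)


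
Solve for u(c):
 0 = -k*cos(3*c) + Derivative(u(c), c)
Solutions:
 u(c) = C1 + k*sin(3*c)/3


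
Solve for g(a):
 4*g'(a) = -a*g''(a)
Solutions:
 g(a) = C1 + C2/a^3


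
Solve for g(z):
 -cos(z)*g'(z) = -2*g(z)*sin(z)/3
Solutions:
 g(z) = C1/cos(z)^(2/3)


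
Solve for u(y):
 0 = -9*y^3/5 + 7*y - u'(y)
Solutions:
 u(y) = C1 - 9*y^4/20 + 7*y^2/2


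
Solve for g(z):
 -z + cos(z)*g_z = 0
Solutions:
 g(z) = C1 + Integral(z/cos(z), z)


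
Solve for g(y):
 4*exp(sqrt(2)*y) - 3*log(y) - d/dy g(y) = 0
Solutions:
 g(y) = C1 - 3*y*log(y) + 3*y + 2*sqrt(2)*exp(sqrt(2)*y)


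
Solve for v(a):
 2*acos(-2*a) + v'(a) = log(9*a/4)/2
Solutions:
 v(a) = C1 + a*log(a)/2 - 2*a*acos(-2*a) - a*log(2) - a/2 + a*log(3) - sqrt(1 - 4*a^2)


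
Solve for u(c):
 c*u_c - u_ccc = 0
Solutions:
 u(c) = C1 + Integral(C2*airyai(c) + C3*airybi(c), c)


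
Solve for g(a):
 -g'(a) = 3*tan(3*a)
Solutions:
 g(a) = C1 + log(cos(3*a))


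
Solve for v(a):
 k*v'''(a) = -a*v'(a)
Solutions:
 v(a) = C1 + Integral(C2*airyai(a*(-1/k)^(1/3)) + C3*airybi(a*(-1/k)^(1/3)), a)


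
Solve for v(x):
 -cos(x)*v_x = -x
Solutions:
 v(x) = C1 + Integral(x/cos(x), x)


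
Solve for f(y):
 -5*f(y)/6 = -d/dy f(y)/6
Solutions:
 f(y) = C1*exp(5*y)


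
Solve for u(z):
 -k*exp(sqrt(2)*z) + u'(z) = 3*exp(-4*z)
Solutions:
 u(z) = C1 + sqrt(2)*k*exp(sqrt(2)*z)/2 - 3*exp(-4*z)/4


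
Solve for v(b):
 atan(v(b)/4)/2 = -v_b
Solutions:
 Integral(1/atan(_y/4), (_y, v(b))) = C1 - b/2


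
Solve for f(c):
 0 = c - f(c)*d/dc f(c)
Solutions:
 f(c) = -sqrt(C1 + c^2)
 f(c) = sqrt(C1 + c^2)


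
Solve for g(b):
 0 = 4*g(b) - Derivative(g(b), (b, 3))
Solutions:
 g(b) = C3*exp(2^(2/3)*b) + (C1*sin(2^(2/3)*sqrt(3)*b/2) + C2*cos(2^(2/3)*sqrt(3)*b/2))*exp(-2^(2/3)*b/2)


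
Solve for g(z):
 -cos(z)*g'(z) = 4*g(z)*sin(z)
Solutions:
 g(z) = C1*cos(z)^4


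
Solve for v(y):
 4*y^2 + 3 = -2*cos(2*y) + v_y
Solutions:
 v(y) = C1 + 4*y^3/3 + 3*y + sin(2*y)


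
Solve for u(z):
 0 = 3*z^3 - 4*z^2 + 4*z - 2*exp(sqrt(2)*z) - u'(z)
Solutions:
 u(z) = C1 + 3*z^4/4 - 4*z^3/3 + 2*z^2 - sqrt(2)*exp(sqrt(2)*z)


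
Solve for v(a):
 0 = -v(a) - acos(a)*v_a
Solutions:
 v(a) = C1*exp(-Integral(1/acos(a), a))


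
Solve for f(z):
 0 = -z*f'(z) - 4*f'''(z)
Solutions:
 f(z) = C1 + Integral(C2*airyai(-2^(1/3)*z/2) + C3*airybi(-2^(1/3)*z/2), z)


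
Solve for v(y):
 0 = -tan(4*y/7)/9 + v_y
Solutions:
 v(y) = C1 - 7*log(cos(4*y/7))/36


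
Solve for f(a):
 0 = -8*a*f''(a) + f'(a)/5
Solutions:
 f(a) = C1 + C2*a^(41/40)


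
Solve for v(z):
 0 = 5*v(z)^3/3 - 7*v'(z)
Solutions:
 v(z) = -sqrt(42)*sqrt(-1/(C1 + 5*z))/2
 v(z) = sqrt(42)*sqrt(-1/(C1 + 5*z))/2


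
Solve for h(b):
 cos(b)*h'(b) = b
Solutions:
 h(b) = C1 + Integral(b/cos(b), b)


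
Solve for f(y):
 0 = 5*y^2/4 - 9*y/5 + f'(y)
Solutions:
 f(y) = C1 - 5*y^3/12 + 9*y^2/10


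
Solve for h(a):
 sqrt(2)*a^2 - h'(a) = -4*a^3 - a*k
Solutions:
 h(a) = C1 + a^4 + sqrt(2)*a^3/3 + a^2*k/2


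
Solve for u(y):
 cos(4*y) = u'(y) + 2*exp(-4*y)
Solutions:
 u(y) = C1 + sin(4*y)/4 + exp(-4*y)/2


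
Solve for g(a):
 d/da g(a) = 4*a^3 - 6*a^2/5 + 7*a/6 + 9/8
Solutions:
 g(a) = C1 + a^4 - 2*a^3/5 + 7*a^2/12 + 9*a/8


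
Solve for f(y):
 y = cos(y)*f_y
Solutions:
 f(y) = C1 + Integral(y/cos(y), y)


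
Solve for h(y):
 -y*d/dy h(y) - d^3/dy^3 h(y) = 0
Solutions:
 h(y) = C1 + Integral(C2*airyai(-y) + C3*airybi(-y), y)


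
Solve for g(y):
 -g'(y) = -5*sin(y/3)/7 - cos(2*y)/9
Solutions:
 g(y) = C1 + sin(2*y)/18 - 15*cos(y/3)/7


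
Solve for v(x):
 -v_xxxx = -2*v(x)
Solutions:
 v(x) = C1*exp(-2^(1/4)*x) + C2*exp(2^(1/4)*x) + C3*sin(2^(1/4)*x) + C4*cos(2^(1/4)*x)


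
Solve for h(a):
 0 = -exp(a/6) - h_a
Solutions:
 h(a) = C1 - 6*exp(a/6)


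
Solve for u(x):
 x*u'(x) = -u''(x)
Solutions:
 u(x) = C1 + C2*erf(sqrt(2)*x/2)


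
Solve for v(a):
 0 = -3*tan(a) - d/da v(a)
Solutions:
 v(a) = C1 + 3*log(cos(a))


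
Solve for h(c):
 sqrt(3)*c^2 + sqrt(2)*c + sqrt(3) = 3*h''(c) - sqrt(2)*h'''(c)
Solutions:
 h(c) = C1 + C2*c + C3*exp(3*sqrt(2)*c/2) + sqrt(3)*c^4/36 + c^3*(3*sqrt(2) + 2*sqrt(6))/54 + c^2*(6 + 13*sqrt(3))/54


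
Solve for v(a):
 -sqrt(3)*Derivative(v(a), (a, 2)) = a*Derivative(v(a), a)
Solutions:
 v(a) = C1 + C2*erf(sqrt(2)*3^(3/4)*a/6)


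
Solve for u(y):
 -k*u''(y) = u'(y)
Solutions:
 u(y) = C1 + C2*exp(-y/k)


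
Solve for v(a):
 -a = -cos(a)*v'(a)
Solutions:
 v(a) = C1 + Integral(a/cos(a), a)


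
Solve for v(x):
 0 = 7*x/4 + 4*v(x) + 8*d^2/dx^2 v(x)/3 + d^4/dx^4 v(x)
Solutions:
 v(x) = -7*x/16 + (C1*sin(sqrt(2)*x*cos(atan(sqrt(5)/2)/2)) + C2*cos(sqrt(2)*x*cos(atan(sqrt(5)/2)/2)))*exp(-sqrt(2)*x*sin(atan(sqrt(5)/2)/2)) + (C3*sin(sqrt(2)*x*cos(atan(sqrt(5)/2)/2)) + C4*cos(sqrt(2)*x*cos(atan(sqrt(5)/2)/2)))*exp(sqrt(2)*x*sin(atan(sqrt(5)/2)/2))


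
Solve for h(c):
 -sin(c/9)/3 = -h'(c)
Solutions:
 h(c) = C1 - 3*cos(c/9)


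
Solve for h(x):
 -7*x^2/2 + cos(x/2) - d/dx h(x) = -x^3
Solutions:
 h(x) = C1 + x^4/4 - 7*x^3/6 + 2*sin(x/2)


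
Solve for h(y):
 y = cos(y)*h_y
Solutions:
 h(y) = C1 + Integral(y/cos(y), y)


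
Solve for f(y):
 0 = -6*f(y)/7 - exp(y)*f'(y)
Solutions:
 f(y) = C1*exp(6*exp(-y)/7)


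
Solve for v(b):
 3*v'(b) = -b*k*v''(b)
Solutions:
 v(b) = C1 + b^(((re(k) - 3)*re(k) + im(k)^2)/(re(k)^2 + im(k)^2))*(C2*sin(3*log(b)*Abs(im(k))/(re(k)^2 + im(k)^2)) + C3*cos(3*log(b)*im(k)/(re(k)^2 + im(k)^2)))


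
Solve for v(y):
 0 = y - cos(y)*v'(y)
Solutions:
 v(y) = C1 + Integral(y/cos(y), y)


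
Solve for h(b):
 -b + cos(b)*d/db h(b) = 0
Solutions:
 h(b) = C1 + Integral(b/cos(b), b)


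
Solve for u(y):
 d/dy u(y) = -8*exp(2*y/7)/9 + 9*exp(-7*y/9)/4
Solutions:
 u(y) = C1 - 28*exp(2*y/7)/9 - 81*exp(-7*y/9)/28


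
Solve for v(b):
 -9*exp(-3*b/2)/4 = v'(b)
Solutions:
 v(b) = C1 + 3*exp(-3*b/2)/2


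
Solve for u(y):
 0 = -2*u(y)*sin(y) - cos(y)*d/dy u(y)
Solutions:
 u(y) = C1*cos(y)^2


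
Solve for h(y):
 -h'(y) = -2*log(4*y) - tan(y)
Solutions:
 h(y) = C1 + 2*y*log(y) - 2*y + 4*y*log(2) - log(cos(y))


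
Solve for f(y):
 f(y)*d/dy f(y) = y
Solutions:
 f(y) = -sqrt(C1 + y^2)
 f(y) = sqrt(C1 + y^2)


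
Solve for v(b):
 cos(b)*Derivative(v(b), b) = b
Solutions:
 v(b) = C1 + Integral(b/cos(b), b)


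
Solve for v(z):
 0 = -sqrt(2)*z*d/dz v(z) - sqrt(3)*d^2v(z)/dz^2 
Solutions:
 v(z) = C1 + C2*erf(6^(3/4)*z/6)


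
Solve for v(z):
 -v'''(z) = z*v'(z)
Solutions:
 v(z) = C1 + Integral(C2*airyai(-z) + C3*airybi(-z), z)


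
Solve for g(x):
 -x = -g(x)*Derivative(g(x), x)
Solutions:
 g(x) = -sqrt(C1 + x^2)
 g(x) = sqrt(C1 + x^2)


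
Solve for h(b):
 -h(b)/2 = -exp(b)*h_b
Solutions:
 h(b) = C1*exp(-exp(-b)/2)


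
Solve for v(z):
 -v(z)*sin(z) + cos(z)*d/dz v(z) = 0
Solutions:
 v(z) = C1/cos(z)


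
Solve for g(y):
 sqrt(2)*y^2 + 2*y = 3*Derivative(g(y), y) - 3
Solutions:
 g(y) = C1 + sqrt(2)*y^3/9 + y^2/3 + y


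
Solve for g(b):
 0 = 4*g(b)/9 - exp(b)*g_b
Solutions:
 g(b) = C1*exp(-4*exp(-b)/9)


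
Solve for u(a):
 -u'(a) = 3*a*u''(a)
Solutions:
 u(a) = C1 + C2*a^(2/3)


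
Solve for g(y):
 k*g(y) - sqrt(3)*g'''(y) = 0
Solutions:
 g(y) = C1*exp(3^(5/6)*k^(1/3)*y/3) + C2*exp(k^(1/3)*y*(-3^(5/6) + 3*3^(1/3)*I)/6) + C3*exp(-k^(1/3)*y*(3^(5/6) + 3*3^(1/3)*I)/6)


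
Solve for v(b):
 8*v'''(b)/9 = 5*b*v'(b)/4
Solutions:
 v(b) = C1 + Integral(C2*airyai(90^(1/3)*b/4) + C3*airybi(90^(1/3)*b/4), b)


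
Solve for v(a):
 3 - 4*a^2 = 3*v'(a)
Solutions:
 v(a) = C1 - 4*a^3/9 + a


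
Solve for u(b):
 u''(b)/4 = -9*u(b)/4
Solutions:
 u(b) = C1*sin(3*b) + C2*cos(3*b)


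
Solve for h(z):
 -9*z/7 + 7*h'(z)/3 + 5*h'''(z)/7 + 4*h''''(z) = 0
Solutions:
 h(z) = C1 + C2*exp(z*(-10 + 25/(588*sqrt(86561) + 172997)^(1/3) + (588*sqrt(86561) + 172997)^(1/3))/168)*sin(sqrt(3)*z*(-(588*sqrt(86561) + 172997)^(1/3) + 25/(588*sqrt(86561) + 172997)^(1/3))/168) + C3*exp(z*(-10 + 25/(588*sqrt(86561) + 172997)^(1/3) + (588*sqrt(86561) + 172997)^(1/3))/168)*cos(sqrt(3)*z*(-(588*sqrt(86561) + 172997)^(1/3) + 25/(588*sqrt(86561) + 172997)^(1/3))/168) + C4*exp(-z*(25/(588*sqrt(86561) + 172997)^(1/3) + 5 + (588*sqrt(86561) + 172997)^(1/3))/84) + 27*z^2/98


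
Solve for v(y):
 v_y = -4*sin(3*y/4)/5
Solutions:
 v(y) = C1 + 16*cos(3*y/4)/15


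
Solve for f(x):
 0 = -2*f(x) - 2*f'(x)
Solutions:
 f(x) = C1*exp(-x)


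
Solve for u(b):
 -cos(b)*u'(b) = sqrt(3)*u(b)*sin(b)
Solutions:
 u(b) = C1*cos(b)^(sqrt(3))


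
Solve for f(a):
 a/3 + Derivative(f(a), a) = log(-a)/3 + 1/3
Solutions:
 f(a) = C1 - a^2/6 + a*log(-a)/3


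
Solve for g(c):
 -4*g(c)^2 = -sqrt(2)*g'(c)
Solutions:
 g(c) = -1/(C1 + 2*sqrt(2)*c)


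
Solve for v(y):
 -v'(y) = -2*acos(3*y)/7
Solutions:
 v(y) = C1 + 2*y*acos(3*y)/7 - 2*sqrt(1 - 9*y^2)/21


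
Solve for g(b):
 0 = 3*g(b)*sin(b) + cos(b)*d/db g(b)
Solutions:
 g(b) = C1*cos(b)^3


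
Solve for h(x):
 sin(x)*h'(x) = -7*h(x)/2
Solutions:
 h(x) = C1*(cos(x) + 1)^(7/4)/(cos(x) - 1)^(7/4)


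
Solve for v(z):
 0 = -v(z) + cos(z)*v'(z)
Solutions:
 v(z) = C1*sqrt(sin(z) + 1)/sqrt(sin(z) - 1)


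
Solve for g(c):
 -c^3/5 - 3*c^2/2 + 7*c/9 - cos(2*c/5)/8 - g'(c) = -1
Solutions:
 g(c) = C1 - c^4/20 - c^3/2 + 7*c^2/18 + c - 5*sin(2*c/5)/16


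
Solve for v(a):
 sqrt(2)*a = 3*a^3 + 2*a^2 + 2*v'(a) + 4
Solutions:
 v(a) = C1 - 3*a^4/8 - a^3/3 + sqrt(2)*a^2/4 - 2*a


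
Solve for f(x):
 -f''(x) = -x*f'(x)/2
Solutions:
 f(x) = C1 + C2*erfi(x/2)


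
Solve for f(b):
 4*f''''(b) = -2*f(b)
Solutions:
 f(b) = (C1*sin(2^(1/4)*b/2) + C2*cos(2^(1/4)*b/2))*exp(-2^(1/4)*b/2) + (C3*sin(2^(1/4)*b/2) + C4*cos(2^(1/4)*b/2))*exp(2^(1/4)*b/2)


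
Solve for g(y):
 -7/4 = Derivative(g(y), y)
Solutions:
 g(y) = C1 - 7*y/4


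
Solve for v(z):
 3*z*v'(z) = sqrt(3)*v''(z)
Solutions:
 v(z) = C1 + C2*erfi(sqrt(2)*3^(1/4)*z/2)


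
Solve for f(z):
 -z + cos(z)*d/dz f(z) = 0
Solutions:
 f(z) = C1 + Integral(z/cos(z), z)


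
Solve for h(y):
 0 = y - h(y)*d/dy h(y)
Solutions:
 h(y) = -sqrt(C1 + y^2)
 h(y) = sqrt(C1 + y^2)


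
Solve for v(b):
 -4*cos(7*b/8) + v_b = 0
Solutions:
 v(b) = C1 + 32*sin(7*b/8)/7


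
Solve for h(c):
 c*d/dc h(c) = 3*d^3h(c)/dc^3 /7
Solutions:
 h(c) = C1 + Integral(C2*airyai(3^(2/3)*7^(1/3)*c/3) + C3*airybi(3^(2/3)*7^(1/3)*c/3), c)


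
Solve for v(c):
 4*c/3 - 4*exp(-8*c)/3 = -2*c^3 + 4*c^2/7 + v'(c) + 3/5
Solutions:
 v(c) = C1 + c^4/2 - 4*c^3/21 + 2*c^2/3 - 3*c/5 + exp(-8*c)/6


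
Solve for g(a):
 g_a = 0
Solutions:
 g(a) = C1


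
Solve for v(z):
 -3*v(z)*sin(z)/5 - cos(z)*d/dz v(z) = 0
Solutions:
 v(z) = C1*cos(z)^(3/5)


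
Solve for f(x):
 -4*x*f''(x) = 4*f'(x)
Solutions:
 f(x) = C1 + C2*log(x)


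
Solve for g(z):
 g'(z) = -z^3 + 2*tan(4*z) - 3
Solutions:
 g(z) = C1 - z^4/4 - 3*z - log(cos(4*z))/2


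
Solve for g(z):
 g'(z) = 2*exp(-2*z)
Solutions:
 g(z) = C1 - exp(-2*z)


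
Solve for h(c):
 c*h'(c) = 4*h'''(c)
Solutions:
 h(c) = C1 + Integral(C2*airyai(2^(1/3)*c/2) + C3*airybi(2^(1/3)*c/2), c)


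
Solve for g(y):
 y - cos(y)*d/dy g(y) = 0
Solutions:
 g(y) = C1 + Integral(y/cos(y), y)


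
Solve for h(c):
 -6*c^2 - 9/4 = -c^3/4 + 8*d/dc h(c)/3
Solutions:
 h(c) = C1 + 3*c^4/128 - 3*c^3/4 - 27*c/32


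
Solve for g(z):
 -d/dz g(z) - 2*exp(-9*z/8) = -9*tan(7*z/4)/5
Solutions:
 g(z) = C1 + 18*log(tan(7*z/4)^2 + 1)/35 + 16*exp(-9*z/8)/9


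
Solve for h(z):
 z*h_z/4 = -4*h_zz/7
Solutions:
 h(z) = C1 + C2*erf(sqrt(14)*z/8)


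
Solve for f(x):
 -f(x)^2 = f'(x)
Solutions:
 f(x) = 1/(C1 + x)


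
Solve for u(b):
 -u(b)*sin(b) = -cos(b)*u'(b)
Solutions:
 u(b) = C1/cos(b)


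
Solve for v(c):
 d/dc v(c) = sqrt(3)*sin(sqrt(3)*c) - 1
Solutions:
 v(c) = C1 - c - cos(sqrt(3)*c)


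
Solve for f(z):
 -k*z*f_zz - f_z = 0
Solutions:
 f(z) = C1 + z^(((re(k) - 1)*re(k) + im(k)^2)/(re(k)^2 + im(k)^2))*(C2*sin(log(z)*Abs(im(k))/(re(k)^2 + im(k)^2)) + C3*cos(log(z)*im(k)/(re(k)^2 + im(k)^2)))


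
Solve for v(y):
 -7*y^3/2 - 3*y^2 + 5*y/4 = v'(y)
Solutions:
 v(y) = C1 - 7*y^4/8 - y^3 + 5*y^2/8


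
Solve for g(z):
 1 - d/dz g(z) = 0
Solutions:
 g(z) = C1 + z


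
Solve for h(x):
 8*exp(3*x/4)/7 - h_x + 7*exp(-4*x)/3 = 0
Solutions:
 h(x) = C1 + 32*exp(3*x/4)/21 - 7*exp(-4*x)/12


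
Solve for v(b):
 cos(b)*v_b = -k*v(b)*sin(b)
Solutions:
 v(b) = C1*exp(k*log(cos(b)))


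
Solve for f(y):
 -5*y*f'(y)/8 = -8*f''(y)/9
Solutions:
 f(y) = C1 + C2*erfi(3*sqrt(10)*y/16)


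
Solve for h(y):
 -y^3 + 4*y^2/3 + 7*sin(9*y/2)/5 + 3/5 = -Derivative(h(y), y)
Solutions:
 h(y) = C1 + y^4/4 - 4*y^3/9 - 3*y/5 + 14*cos(9*y/2)/45


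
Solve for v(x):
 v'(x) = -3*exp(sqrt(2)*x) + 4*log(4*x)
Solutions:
 v(x) = C1 + 4*x*log(x) + 4*x*(-1 + 2*log(2)) - 3*sqrt(2)*exp(sqrt(2)*x)/2


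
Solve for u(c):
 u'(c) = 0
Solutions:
 u(c) = C1


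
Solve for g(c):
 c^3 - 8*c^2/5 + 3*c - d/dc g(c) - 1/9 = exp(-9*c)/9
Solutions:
 g(c) = C1 + c^4/4 - 8*c^3/15 + 3*c^2/2 - c/9 + exp(-9*c)/81


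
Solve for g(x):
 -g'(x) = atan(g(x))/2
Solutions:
 Integral(1/atan(_y), (_y, g(x))) = C1 - x/2


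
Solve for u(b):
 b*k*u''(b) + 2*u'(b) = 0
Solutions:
 u(b) = C1 + b^(((re(k) - 2)*re(k) + im(k)^2)/(re(k)^2 + im(k)^2))*(C2*sin(2*log(b)*Abs(im(k))/(re(k)^2 + im(k)^2)) + C3*cos(2*log(b)*im(k)/(re(k)^2 + im(k)^2)))


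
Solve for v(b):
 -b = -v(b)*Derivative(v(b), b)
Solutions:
 v(b) = -sqrt(C1 + b^2)
 v(b) = sqrt(C1 + b^2)


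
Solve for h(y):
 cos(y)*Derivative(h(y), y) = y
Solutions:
 h(y) = C1 + Integral(y/cos(y), y)


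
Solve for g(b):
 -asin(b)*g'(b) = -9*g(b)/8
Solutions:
 g(b) = C1*exp(9*Integral(1/asin(b), b)/8)


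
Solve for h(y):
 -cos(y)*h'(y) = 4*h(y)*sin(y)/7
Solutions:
 h(y) = C1*cos(y)^(4/7)


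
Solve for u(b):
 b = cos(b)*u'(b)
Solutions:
 u(b) = C1 + Integral(b/cos(b), b)


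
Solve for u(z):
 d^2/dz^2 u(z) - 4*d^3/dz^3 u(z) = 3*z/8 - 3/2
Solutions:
 u(z) = C1 + C2*z + C3*exp(z/4) + z^3/16


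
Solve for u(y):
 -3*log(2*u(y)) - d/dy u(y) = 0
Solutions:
 Integral(1/(log(_y) + log(2)), (_y, u(y)))/3 = C1 - y


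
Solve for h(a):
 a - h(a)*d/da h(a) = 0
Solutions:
 h(a) = -sqrt(C1 + a^2)
 h(a) = sqrt(C1 + a^2)


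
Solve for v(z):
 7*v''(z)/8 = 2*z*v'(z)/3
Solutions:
 v(z) = C1 + C2*erfi(2*sqrt(42)*z/21)


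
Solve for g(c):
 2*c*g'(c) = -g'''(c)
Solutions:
 g(c) = C1 + Integral(C2*airyai(-2^(1/3)*c) + C3*airybi(-2^(1/3)*c), c)


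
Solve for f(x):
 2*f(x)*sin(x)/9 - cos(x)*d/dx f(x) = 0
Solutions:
 f(x) = C1/cos(x)^(2/9)


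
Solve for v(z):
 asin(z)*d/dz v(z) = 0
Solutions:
 v(z) = C1


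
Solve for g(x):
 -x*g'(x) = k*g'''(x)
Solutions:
 g(x) = C1 + Integral(C2*airyai(x*(-1/k)^(1/3)) + C3*airybi(x*(-1/k)^(1/3)), x)


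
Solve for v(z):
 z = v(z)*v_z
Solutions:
 v(z) = -sqrt(C1 + z^2)
 v(z) = sqrt(C1 + z^2)


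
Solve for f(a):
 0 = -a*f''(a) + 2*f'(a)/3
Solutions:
 f(a) = C1 + C2*a^(5/3)


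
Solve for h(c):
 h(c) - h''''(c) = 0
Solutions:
 h(c) = C1*exp(-c) + C2*exp(c) + C3*sin(c) + C4*cos(c)


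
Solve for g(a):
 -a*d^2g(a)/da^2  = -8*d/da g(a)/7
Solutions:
 g(a) = C1 + C2*a^(15/7)


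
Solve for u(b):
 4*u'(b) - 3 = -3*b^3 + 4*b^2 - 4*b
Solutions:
 u(b) = C1 - 3*b^4/16 + b^3/3 - b^2/2 + 3*b/4


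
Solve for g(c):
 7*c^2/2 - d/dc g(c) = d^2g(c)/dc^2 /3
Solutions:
 g(c) = C1 + C2*exp(-3*c) + 7*c^3/6 - 7*c^2/6 + 7*c/9


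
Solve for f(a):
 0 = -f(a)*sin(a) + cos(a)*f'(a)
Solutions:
 f(a) = C1/cos(a)


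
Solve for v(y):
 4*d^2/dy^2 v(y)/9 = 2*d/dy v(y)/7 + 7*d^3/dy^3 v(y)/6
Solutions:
 v(y) = C1 + (C2*sin(2*sqrt(23)*y/21) + C3*cos(2*sqrt(23)*y/21))*exp(4*y/21)


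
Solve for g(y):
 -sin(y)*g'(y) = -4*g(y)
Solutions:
 g(y) = C1*(cos(y)^2 - 2*cos(y) + 1)/(cos(y)^2 + 2*cos(y) + 1)


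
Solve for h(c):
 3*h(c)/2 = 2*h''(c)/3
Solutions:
 h(c) = C1*exp(-3*c/2) + C2*exp(3*c/2)


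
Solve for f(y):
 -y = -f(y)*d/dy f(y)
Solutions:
 f(y) = -sqrt(C1 + y^2)
 f(y) = sqrt(C1 + y^2)


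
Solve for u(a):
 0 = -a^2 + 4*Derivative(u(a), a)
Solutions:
 u(a) = C1 + a^3/12


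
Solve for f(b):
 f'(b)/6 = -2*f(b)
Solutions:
 f(b) = C1*exp(-12*b)


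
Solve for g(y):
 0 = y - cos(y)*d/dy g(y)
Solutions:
 g(y) = C1 + Integral(y/cos(y), y)


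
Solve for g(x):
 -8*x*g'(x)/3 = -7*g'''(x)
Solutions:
 g(x) = C1 + Integral(C2*airyai(2*21^(2/3)*x/21) + C3*airybi(2*21^(2/3)*x/21), x)


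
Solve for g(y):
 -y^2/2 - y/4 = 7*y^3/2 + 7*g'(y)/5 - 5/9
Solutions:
 g(y) = C1 - 5*y^4/8 - 5*y^3/42 - 5*y^2/56 + 25*y/63


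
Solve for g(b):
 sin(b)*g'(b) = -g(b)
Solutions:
 g(b) = C1*sqrt(cos(b) + 1)/sqrt(cos(b) - 1)


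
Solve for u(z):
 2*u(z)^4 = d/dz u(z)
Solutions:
 u(z) = (-1/(C1 + 6*z))^(1/3)
 u(z) = (-1/(C1 + 2*z))^(1/3)*(-3^(2/3) - 3*3^(1/6)*I)/6
 u(z) = (-1/(C1 + 2*z))^(1/3)*(-3^(2/3) + 3*3^(1/6)*I)/6


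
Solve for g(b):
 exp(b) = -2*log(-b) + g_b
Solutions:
 g(b) = C1 + 2*b*log(-b) - 2*b + exp(b)


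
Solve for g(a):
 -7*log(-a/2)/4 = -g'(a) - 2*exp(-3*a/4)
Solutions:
 g(a) = C1 + 7*a*log(-a)/4 + 7*a*(-1 - log(2))/4 + 8*exp(-3*a/4)/3


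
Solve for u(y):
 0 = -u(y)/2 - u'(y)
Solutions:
 u(y) = C1*exp(-y/2)


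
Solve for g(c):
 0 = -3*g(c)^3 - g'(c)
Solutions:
 g(c) = -sqrt(2)*sqrt(-1/(C1 - 3*c))/2
 g(c) = sqrt(2)*sqrt(-1/(C1 - 3*c))/2


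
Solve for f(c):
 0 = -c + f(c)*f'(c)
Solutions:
 f(c) = -sqrt(C1 + c^2)
 f(c) = sqrt(C1 + c^2)


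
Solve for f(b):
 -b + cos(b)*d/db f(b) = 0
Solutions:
 f(b) = C1 + Integral(b/cos(b), b)


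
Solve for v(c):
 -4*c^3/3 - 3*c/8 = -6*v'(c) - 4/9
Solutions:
 v(c) = C1 + c^4/18 + c^2/32 - 2*c/27


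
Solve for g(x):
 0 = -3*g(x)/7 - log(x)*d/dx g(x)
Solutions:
 g(x) = C1*exp(-3*li(x)/7)


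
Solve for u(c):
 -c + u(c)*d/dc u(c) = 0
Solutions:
 u(c) = -sqrt(C1 + c^2)
 u(c) = sqrt(C1 + c^2)


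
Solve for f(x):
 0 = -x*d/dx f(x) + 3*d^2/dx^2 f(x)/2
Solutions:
 f(x) = C1 + C2*erfi(sqrt(3)*x/3)


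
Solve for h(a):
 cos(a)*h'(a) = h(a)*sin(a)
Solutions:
 h(a) = C1/cos(a)


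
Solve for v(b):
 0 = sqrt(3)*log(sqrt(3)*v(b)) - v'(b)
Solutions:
 -2*sqrt(3)*Integral(1/(2*log(_y) + log(3)), (_y, v(b)))/3 = C1 - b


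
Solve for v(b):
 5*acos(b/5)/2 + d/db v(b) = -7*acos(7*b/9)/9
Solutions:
 v(b) = C1 - 5*b*acos(b/5)/2 - 7*b*acos(7*b/9)/9 + 5*sqrt(25 - b^2)/2 + sqrt(81 - 49*b^2)/9


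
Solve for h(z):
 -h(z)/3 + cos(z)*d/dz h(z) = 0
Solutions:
 h(z) = C1*(sin(z) + 1)^(1/6)/(sin(z) - 1)^(1/6)


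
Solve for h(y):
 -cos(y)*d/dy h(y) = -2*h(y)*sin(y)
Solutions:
 h(y) = C1/cos(y)^2


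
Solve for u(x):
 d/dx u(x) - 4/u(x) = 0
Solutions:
 u(x) = -sqrt(C1 + 8*x)
 u(x) = sqrt(C1 + 8*x)


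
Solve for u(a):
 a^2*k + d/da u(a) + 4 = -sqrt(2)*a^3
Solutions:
 u(a) = C1 - sqrt(2)*a^4/4 - a^3*k/3 - 4*a


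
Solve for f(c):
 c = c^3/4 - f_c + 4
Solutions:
 f(c) = C1 + c^4/16 - c^2/2 + 4*c


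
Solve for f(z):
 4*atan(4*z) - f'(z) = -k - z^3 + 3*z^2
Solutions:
 f(z) = C1 + k*z + z^4/4 - z^3 + 4*z*atan(4*z) - log(16*z^2 + 1)/2


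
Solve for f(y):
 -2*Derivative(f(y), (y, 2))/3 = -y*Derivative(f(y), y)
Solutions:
 f(y) = C1 + C2*erfi(sqrt(3)*y/2)


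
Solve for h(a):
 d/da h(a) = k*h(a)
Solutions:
 h(a) = C1*exp(a*k)


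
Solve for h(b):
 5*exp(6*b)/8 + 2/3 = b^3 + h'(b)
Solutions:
 h(b) = C1 - b^4/4 + 2*b/3 + 5*exp(6*b)/48


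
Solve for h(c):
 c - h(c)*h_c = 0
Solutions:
 h(c) = -sqrt(C1 + c^2)
 h(c) = sqrt(C1 + c^2)


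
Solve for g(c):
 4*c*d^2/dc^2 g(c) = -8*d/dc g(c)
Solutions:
 g(c) = C1 + C2/c


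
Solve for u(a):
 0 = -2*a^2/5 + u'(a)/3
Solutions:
 u(a) = C1 + 2*a^3/5


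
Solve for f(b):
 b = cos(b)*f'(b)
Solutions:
 f(b) = C1 + Integral(b/cos(b), b)


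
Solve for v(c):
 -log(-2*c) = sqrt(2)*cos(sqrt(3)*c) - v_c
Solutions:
 v(c) = C1 + c*log(-c) - c + c*log(2) + sqrt(6)*sin(sqrt(3)*c)/3


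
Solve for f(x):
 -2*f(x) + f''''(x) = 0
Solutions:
 f(x) = C1*exp(-2^(1/4)*x) + C2*exp(2^(1/4)*x) + C3*sin(2^(1/4)*x) + C4*cos(2^(1/4)*x)


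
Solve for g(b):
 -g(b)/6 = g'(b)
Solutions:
 g(b) = C1*exp(-b/6)


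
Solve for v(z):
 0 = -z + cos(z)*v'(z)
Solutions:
 v(z) = C1 + Integral(z/cos(z), z)


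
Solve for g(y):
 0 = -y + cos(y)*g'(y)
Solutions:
 g(y) = C1 + Integral(y/cos(y), y)


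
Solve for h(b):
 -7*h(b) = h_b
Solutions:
 h(b) = C1*exp(-7*b)


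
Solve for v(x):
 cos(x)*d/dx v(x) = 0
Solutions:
 v(x) = C1


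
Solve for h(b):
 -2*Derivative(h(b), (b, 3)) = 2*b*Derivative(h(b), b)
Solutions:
 h(b) = C1 + Integral(C2*airyai(-b) + C3*airybi(-b), b)


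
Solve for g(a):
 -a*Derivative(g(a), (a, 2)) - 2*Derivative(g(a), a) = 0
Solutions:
 g(a) = C1 + C2/a


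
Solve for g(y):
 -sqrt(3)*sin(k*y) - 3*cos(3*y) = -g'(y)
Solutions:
 g(y) = C1 + sin(3*y) - sqrt(3)*cos(k*y)/k


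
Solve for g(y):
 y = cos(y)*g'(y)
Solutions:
 g(y) = C1 + Integral(y/cos(y), y)


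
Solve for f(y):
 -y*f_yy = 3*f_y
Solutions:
 f(y) = C1 + C2/y^2


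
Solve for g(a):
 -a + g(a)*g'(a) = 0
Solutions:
 g(a) = -sqrt(C1 + a^2)
 g(a) = sqrt(C1 + a^2)


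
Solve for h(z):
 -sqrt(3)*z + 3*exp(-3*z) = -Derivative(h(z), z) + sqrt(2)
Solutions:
 h(z) = C1 + sqrt(3)*z^2/2 + sqrt(2)*z + exp(-3*z)


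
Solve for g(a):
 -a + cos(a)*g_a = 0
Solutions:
 g(a) = C1 + Integral(a/cos(a), a)


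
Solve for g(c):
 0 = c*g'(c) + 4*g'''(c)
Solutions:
 g(c) = C1 + Integral(C2*airyai(-2^(1/3)*c/2) + C3*airybi(-2^(1/3)*c/2), c)


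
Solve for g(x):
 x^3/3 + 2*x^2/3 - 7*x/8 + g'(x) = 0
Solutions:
 g(x) = C1 - x^4/12 - 2*x^3/9 + 7*x^2/16


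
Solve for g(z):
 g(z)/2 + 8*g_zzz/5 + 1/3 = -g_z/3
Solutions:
 g(z) = C1*exp(-10^(1/3)*z*(-(27 + sqrt(739))^(1/3) + 10^(1/3)/(27 + sqrt(739))^(1/3))/24)*sin(10^(1/3)*sqrt(3)*z*(10^(1/3)/(27 + sqrt(739))^(1/3) + (27 + sqrt(739))^(1/3))/24) + C2*exp(-10^(1/3)*z*(-(27 + sqrt(739))^(1/3) + 10^(1/3)/(27 + sqrt(739))^(1/3))/24)*cos(10^(1/3)*sqrt(3)*z*(10^(1/3)/(27 + sqrt(739))^(1/3) + (27 + sqrt(739))^(1/3))/24) + C3*exp(10^(1/3)*z*(-(27 + sqrt(739))^(1/3) + 10^(1/3)/(27 + sqrt(739))^(1/3))/12) - 2/3


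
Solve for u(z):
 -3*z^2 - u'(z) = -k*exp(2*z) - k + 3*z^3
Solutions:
 u(z) = C1 + k*z + k*exp(2*z)/2 - 3*z^4/4 - z^3


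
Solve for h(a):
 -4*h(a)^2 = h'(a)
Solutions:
 h(a) = 1/(C1 + 4*a)


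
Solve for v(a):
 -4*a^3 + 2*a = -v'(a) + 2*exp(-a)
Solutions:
 v(a) = C1 + a^4 - a^2 - 2*exp(-a)


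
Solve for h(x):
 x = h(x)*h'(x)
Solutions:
 h(x) = -sqrt(C1 + x^2)
 h(x) = sqrt(C1 + x^2)


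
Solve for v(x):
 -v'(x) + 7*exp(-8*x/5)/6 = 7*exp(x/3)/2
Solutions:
 v(x) = C1 - 21*exp(x/3)/2 - 35*exp(-8*x/5)/48


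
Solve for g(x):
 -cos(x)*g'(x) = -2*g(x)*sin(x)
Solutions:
 g(x) = C1/cos(x)^2


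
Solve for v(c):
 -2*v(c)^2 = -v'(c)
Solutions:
 v(c) = -1/(C1 + 2*c)


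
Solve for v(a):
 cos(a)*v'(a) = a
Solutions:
 v(a) = C1 + Integral(a/cos(a), a)


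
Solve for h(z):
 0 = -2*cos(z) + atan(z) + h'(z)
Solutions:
 h(z) = C1 - z*atan(z) + log(z^2 + 1)/2 + 2*sin(z)


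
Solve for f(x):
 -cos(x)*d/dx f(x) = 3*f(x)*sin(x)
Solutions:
 f(x) = C1*cos(x)^3


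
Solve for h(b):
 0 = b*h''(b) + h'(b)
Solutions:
 h(b) = C1 + C2*log(b)


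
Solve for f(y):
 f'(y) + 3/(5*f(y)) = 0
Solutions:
 f(y) = -sqrt(C1 - 30*y)/5
 f(y) = sqrt(C1 - 30*y)/5


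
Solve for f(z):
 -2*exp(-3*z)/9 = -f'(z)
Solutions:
 f(z) = C1 - 2*exp(-3*z)/27


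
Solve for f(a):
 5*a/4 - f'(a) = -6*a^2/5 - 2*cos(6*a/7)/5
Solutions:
 f(a) = C1 + 2*a^3/5 + 5*a^2/8 + 7*sin(6*a/7)/15


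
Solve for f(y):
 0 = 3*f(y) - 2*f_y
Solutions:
 f(y) = C1*exp(3*y/2)


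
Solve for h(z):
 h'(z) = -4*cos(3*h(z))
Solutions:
 h(z) = -asin((C1 + exp(24*z))/(C1 - exp(24*z)))/3 + pi/3
 h(z) = asin((C1 + exp(24*z))/(C1 - exp(24*z)))/3


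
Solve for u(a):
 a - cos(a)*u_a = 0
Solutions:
 u(a) = C1 + Integral(a/cos(a), a)


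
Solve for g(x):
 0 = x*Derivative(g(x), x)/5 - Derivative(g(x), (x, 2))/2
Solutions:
 g(x) = C1 + C2*erfi(sqrt(5)*x/5)


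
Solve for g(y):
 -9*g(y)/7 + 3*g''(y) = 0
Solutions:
 g(y) = C1*exp(-sqrt(21)*y/7) + C2*exp(sqrt(21)*y/7)


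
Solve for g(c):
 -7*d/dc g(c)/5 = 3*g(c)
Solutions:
 g(c) = C1*exp(-15*c/7)


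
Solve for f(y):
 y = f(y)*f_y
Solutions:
 f(y) = -sqrt(C1 + y^2)
 f(y) = sqrt(C1 + y^2)


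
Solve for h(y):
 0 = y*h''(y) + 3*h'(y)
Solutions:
 h(y) = C1 + C2/y^2


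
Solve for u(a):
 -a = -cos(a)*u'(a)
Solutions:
 u(a) = C1 + Integral(a/cos(a), a)


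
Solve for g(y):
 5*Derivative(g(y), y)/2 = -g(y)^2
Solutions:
 g(y) = 5/(C1 + 2*y)


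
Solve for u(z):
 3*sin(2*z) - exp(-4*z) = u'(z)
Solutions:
 u(z) = C1 - 3*cos(2*z)/2 + exp(-4*z)/4
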